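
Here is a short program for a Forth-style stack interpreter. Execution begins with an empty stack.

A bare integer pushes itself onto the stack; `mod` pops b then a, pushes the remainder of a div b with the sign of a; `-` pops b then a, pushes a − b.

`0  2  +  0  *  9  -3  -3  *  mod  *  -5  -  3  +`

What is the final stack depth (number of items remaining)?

1

0   : [0]
2   : [0, 2]
+   : [2]
0   : [2, 0]
*   : [0]
9   : [0, 9]
-3  : [0, 9, -3]
-3  : [0, 9, -3, -3]
*   : [0, 9, 9]
mod : [0, 0]
*   : [0]
-5  : [0, -5]
-   : [5]
3   : [5, 3]
+   : [8]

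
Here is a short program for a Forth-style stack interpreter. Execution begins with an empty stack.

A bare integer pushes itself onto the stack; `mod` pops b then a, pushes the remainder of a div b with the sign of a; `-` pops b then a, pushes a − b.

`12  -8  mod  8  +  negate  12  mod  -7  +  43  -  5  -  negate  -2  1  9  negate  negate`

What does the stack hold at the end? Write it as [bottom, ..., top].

[55, -2, 1, 9]

12     → 12
-8     → 12 -8
mod    → 4
8      → 4 8
+      → 12
negate → -12
12     → -12 12
mod    → 0
-7     → 0 -7
+      → -7
43     → -7 43
-      → -50
5      → -50 5
-      → -55
negate → 55
-2     → 55 -2
1      → 55 -2 1
9      → 55 -2 1 9
negate → 55 -2 1 -9
negate → 55 -2 1 9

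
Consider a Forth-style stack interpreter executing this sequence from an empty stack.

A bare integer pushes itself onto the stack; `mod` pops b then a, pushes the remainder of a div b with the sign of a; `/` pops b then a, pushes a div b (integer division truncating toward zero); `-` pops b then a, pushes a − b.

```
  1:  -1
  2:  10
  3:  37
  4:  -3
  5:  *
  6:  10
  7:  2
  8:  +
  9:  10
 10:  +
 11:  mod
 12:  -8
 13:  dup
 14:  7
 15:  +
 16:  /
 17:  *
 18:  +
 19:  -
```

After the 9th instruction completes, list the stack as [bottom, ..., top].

-1 → [-1]
10 → [-1, 10]
37 → [-1, 10, 37]
-3 → [-1, 10, 37, -3]
*  → [-1, 10, -111]
10 → [-1, 10, -111, 10]
2  → [-1, 10, -111, 10, 2]
+  → [-1, 10, -111, 12]
10 → [-1, 10, -111, 12, 10]

[-1, 10, -111, 12, 10]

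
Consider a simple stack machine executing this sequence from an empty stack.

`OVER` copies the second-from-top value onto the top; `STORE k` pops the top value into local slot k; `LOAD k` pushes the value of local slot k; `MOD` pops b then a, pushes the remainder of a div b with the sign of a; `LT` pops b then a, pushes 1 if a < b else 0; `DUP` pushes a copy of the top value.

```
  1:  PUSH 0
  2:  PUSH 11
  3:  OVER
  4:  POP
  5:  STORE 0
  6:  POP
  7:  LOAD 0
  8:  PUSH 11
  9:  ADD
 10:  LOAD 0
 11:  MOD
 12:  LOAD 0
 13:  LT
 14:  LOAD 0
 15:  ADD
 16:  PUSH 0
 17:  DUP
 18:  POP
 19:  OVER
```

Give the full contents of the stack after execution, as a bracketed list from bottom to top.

[12, 0, 12]

PUSH 0  -> 0
PUSH 11 -> 0 11
OVER    -> 0 11 0
POP     -> 0 11
STORE 0 -> 0
POP     -> (empty)
LOAD 0  -> 11
PUSH 11 -> 11 11
ADD     -> 22
LOAD 0  -> 22 11
MOD     -> 0
LOAD 0  -> 0 11
LT      -> 1
LOAD 0  -> 1 11
ADD     -> 12
PUSH 0  -> 12 0
DUP     -> 12 0 0
POP     -> 12 0
OVER    -> 12 0 12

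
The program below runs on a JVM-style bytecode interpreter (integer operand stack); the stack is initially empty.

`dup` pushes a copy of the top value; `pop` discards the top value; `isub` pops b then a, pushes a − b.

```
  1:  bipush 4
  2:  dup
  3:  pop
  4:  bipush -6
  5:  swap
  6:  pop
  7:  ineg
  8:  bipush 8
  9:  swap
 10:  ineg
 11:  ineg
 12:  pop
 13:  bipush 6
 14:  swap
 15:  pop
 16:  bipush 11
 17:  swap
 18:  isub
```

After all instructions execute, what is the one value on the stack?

bipush 4   4
dup        4 4
pop        4
bipush -6  4 -6
swap       -6 4
pop        -6
ineg       6
bipush 8   6 8
swap       8 6
ineg       8 -6
ineg       8 6
pop        8
bipush 6   8 6
swap       6 8
pop        6
bipush 11  6 11
swap       11 6
isub       5

5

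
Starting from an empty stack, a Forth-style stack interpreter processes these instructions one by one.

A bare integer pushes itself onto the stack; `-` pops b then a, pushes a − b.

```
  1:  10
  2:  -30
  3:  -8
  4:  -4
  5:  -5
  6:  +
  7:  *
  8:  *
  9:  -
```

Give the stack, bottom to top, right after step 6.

[10, -30, -8, -9]

10  → 10
-30 → 10 -30
-8  → 10 -30 -8
-4  → 10 -30 -8 -4
-5  → 10 -30 -8 -4 -5
+   → 10 -30 -8 -9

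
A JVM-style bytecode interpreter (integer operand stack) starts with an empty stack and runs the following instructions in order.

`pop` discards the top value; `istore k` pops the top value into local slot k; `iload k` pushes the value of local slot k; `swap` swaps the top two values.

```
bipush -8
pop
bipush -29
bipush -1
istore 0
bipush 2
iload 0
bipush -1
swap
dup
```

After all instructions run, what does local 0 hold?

-1

bipush -8  -> -8
pop        -> (empty)
bipush -29 -> -29
bipush -1  -> -29 -1
istore 0   -> -29
bipush 2   -> -29 2
iload 0    -> -29 2 -1
bipush -1  -> -29 2 -1 -1
swap       -> -29 2 -1 -1
dup        -> -29 2 -1 -1 -1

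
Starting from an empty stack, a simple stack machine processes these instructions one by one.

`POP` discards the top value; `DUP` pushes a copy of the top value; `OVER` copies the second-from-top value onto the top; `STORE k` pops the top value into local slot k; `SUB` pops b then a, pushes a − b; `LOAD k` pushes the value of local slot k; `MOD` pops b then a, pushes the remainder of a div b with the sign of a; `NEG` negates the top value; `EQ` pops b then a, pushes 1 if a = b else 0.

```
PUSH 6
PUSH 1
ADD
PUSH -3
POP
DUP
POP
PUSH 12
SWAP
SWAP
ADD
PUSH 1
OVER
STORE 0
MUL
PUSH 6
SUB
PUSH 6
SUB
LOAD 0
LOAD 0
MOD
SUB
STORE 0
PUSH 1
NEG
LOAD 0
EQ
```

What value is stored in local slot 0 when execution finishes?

PUSH 6   [6]
PUSH 1   [6, 1]
ADD      [7]
PUSH -3  [7, -3]
POP      [7]
DUP      [7, 7]
POP      [7]
PUSH 12  [7, 12]
SWAP     [12, 7]
SWAP     [7, 12]
ADD      [19]
PUSH 1   [19, 1]
OVER     [19, 1, 19]
STORE 0  [19, 1]
MUL      [19]
PUSH 6   [19, 6]
SUB      [13]
PUSH 6   [13, 6]
SUB      [7]
LOAD 0   [7, 19]
LOAD 0   [7, 19, 19]
MOD      [7, 0]
SUB      [7]
STORE 0  []
PUSH 1   [1]
NEG      [-1]
LOAD 0   [-1, 7]
EQ       [0]

7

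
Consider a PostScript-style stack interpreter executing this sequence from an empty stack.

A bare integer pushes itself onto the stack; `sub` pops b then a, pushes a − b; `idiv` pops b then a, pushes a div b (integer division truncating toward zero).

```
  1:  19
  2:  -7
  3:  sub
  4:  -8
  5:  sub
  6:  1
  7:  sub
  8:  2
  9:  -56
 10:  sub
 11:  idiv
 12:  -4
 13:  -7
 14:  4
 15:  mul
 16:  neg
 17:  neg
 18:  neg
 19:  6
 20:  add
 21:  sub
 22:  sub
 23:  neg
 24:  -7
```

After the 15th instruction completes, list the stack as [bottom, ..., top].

[0, -4, -28]

19   : [19]
-7   : [19, -7]
sub  : [26]
-8   : [26, -8]
sub  : [34]
1    : [34, 1]
sub  : [33]
2    : [33, 2]
-56  : [33, 2, -56]
sub  : [33, 58]
idiv : [0]
-4   : [0, -4]
-7   : [0, -4, -7]
4    : [0, -4, -7, 4]
mul  : [0, -4, -28]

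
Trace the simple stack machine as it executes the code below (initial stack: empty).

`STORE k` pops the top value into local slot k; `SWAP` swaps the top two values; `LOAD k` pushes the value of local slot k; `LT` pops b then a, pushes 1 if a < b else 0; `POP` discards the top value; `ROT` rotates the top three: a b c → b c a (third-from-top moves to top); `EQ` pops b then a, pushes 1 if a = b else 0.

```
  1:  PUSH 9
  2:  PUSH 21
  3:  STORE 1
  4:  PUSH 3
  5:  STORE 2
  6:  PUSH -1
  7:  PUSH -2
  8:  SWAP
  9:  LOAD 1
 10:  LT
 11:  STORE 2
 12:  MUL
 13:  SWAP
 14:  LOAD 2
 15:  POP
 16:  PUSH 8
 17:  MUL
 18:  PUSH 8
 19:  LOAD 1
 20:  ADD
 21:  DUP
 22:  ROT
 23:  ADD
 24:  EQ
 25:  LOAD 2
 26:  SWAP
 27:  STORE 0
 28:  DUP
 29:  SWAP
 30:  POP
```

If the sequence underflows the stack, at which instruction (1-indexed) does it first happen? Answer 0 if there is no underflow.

PUSH 9  → 9
PUSH 21 → 9 21
STORE 1 → 9
PUSH 3  → 9 3
STORE 2 → 9
PUSH -1 → 9 -1
PUSH -2 → 9 -1 -2
SWAP    → 9 -2 -1
LOAD 1  → 9 -2 -1 21
LT      → 9 -2 1
STORE 2 → 9 -2
MUL     → -18
SWAP  — needs 2 operands, stack has 1 → underflow

13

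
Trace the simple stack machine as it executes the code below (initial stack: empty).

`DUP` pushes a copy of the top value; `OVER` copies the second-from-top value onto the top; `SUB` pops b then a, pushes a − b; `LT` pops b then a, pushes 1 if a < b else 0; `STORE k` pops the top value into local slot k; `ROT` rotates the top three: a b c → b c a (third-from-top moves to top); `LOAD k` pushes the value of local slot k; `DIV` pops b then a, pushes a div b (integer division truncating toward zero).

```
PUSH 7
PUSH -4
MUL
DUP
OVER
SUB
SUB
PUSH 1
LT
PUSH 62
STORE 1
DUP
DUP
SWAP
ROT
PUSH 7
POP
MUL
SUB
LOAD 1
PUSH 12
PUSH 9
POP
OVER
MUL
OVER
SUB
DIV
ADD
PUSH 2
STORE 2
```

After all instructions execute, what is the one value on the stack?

0

PUSH 7  → [7]
PUSH -4 → [7, -4]
MUL     → [-28]
DUP     → [-28, -28]
OVER    → [-28, -28, -28]
SUB     → [-28, 0]
SUB     → [-28]
PUSH 1  → [-28, 1]
LT      → [1]
PUSH 62 → [1, 62]
STORE 1 → [1]
DUP     → [1, 1]
DUP     → [1, 1, 1]
SWAP    → [1, 1, 1]
ROT     → [1, 1, 1]
PUSH 7  → [1, 1, 1, 7]
POP     → [1, 1, 1]
MUL     → [1, 1]
SUB     → [0]
LOAD 1  → [0, 62]
PUSH 12 → [0, 62, 12]
PUSH 9  → [0, 62, 12, 9]
POP     → [0, 62, 12]
OVER    → [0, 62, 12, 62]
MUL     → [0, 62, 744]
OVER    → [0, 62, 744, 62]
SUB     → [0, 62, 682]
DIV     → [0, 0]
ADD     → [0]
PUSH 2  → [0, 2]
STORE 2 → [0]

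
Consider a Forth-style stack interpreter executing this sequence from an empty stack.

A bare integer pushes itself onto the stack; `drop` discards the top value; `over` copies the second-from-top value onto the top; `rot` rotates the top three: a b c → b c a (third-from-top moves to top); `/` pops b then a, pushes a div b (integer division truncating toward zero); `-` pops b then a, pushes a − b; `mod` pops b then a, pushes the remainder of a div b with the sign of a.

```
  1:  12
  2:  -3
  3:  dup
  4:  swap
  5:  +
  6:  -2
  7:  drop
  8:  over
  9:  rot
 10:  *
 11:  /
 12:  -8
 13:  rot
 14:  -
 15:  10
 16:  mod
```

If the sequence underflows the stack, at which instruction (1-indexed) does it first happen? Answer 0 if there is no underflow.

12    12
-3    12 -3
dup   12 -3 -3
swap  12 -3 -3
+     12 -6
-2    12 -6 -2
drop  12 -6
over  12 -6 12
rot   -6 12 12
*     -6 144
/     0
-8    0 -8
rot  — needs 3 operands, stack has 2 → underflow

13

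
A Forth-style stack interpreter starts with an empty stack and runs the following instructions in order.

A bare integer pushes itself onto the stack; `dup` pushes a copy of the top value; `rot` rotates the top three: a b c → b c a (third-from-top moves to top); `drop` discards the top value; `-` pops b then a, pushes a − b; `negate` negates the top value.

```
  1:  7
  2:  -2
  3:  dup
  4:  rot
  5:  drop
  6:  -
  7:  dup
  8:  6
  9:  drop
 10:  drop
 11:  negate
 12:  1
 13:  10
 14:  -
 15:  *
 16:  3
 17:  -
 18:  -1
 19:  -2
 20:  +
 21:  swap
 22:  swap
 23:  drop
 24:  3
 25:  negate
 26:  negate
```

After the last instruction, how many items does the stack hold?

7      -> 7
-2     -> 7 -2
dup    -> 7 -2 -2
rot    -> -2 -2 7
drop   -> -2 -2
-      -> 0
dup    -> 0 0
6      -> 0 0 6
drop   -> 0 0
drop   -> 0
negate -> 0
1      -> 0 1
10     -> 0 1 10
-      -> 0 -9
*      -> 0
3      -> 0 3
-      -> -3
-1     -> -3 -1
-2     -> -3 -1 -2
+      -> -3 -3
swap   -> -3 -3
swap   -> -3 -3
drop   -> -3
3      -> -3 3
negate -> -3 -3
negate -> -3 3

2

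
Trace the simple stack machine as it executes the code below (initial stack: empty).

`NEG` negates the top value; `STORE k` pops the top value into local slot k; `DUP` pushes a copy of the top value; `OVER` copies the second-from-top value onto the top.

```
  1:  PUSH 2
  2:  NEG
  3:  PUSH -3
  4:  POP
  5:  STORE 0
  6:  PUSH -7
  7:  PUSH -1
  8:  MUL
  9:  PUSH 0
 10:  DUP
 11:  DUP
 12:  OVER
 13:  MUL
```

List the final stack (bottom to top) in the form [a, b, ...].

PUSH 2  → [2]
NEG     → [-2]
PUSH -3 → [-2, -3]
POP     → [-2]
STORE 0 → []
PUSH -7 → [-7]
PUSH -1 → [-7, -1]
MUL     → [7]
PUSH 0  → [7, 0]
DUP     → [7, 0, 0]
DUP     → [7, 0, 0, 0]
OVER    → [7, 0, 0, 0, 0]
MUL     → [7, 0, 0, 0]

[7, 0, 0, 0]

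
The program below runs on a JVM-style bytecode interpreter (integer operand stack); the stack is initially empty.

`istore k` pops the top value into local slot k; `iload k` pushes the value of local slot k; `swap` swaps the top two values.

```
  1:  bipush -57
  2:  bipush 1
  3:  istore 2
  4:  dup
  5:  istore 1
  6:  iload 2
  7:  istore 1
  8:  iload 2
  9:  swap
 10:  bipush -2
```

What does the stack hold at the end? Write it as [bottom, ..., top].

[1, -57, -2]

bipush -57  [-57]
bipush 1    [-57, 1]
istore 2    [-57]
dup         [-57, -57]
istore 1    [-57]
iload 2     [-57, 1]
istore 1    [-57]
iload 2     [-57, 1]
swap        [1, -57]
bipush -2   [1, -57, -2]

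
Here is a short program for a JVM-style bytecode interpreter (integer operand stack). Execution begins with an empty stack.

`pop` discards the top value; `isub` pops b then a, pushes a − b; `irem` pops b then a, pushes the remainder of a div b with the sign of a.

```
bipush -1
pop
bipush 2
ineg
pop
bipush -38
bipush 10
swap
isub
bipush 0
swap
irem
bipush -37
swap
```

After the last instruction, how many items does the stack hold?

2

bipush -1   -1
pop         (empty)
bipush 2    2
ineg        -2
pop         (empty)
bipush -38  -38
bipush 10   -38 10
swap        10 -38
isub        48
bipush 0    48 0
swap        0 48
irem        0
bipush -37  0 -37
swap        -37 0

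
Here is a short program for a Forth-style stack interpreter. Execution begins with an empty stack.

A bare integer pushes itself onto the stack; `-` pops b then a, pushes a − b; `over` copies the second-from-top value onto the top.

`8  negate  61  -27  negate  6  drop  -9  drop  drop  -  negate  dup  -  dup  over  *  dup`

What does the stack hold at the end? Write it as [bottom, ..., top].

[0, 0, 0]

8      : 8
negate : -8
61     : -8 61
-27    : -8 61 -27
negate : -8 61 27
6      : -8 61 27 6
drop   : -8 61 27
-9     : -8 61 27 -9
drop   : -8 61 27
drop   : -8 61
-      : -69
negate : 69
dup    : 69 69
-      : 0
dup    : 0 0
over   : 0 0 0
*      : 0 0
dup    : 0 0 0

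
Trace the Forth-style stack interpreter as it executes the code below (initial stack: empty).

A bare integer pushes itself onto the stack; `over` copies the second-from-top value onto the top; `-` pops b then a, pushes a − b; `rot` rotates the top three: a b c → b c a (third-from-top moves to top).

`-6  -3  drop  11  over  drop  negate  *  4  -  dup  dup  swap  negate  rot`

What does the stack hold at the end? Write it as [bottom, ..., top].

-6     : -6
-3     : -6 -3
drop   : -6
11     : -6 11
over   : -6 11 -6
drop   : -6 11
negate : -6 -11
*      : 66
4      : 66 4
-      : 62
dup    : 62 62
dup    : 62 62 62
swap   : 62 62 62
negate : 62 62 -62
rot    : 62 -62 62

[62, -62, 62]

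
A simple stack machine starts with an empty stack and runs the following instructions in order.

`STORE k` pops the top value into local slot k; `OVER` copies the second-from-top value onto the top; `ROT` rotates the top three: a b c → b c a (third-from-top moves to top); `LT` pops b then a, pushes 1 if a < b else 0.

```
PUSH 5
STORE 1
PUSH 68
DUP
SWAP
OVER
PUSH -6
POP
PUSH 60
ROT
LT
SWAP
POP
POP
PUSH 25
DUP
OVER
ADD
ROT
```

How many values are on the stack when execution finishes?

PUSH 5  -> 5
STORE 1 -> (empty)
PUSH 68 -> 68
DUP     -> 68 68
SWAP    -> 68 68
OVER    -> 68 68 68
PUSH -6 -> 68 68 68 -6
POP     -> 68 68 68
PUSH 60 -> 68 68 68 60
ROT     -> 68 68 60 68
LT      -> 68 68 1
SWAP    -> 68 1 68
POP     -> 68 1
POP     -> 68
PUSH 25 -> 68 25
DUP     -> 68 25 25
OVER    -> 68 25 25 25
ADD     -> 68 25 50
ROT     -> 25 50 68

3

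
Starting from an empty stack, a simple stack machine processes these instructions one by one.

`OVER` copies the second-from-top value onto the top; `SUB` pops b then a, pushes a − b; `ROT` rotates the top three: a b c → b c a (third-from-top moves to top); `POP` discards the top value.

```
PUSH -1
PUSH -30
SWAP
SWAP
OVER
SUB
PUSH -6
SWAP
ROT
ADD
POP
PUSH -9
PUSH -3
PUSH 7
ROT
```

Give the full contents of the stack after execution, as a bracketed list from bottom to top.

PUSH -1  : -1
PUSH -30 : -1 -30
SWAP     : -30 -1
SWAP     : -1 -30
OVER     : -1 -30 -1
SUB      : -1 -29
PUSH -6  : -1 -29 -6
SWAP     : -1 -6 -29
ROT      : -6 -29 -1
ADD      : -6 -30
POP      : -6
PUSH -9  : -6 -9
PUSH -3  : -6 -9 -3
PUSH 7   : -6 -9 -3 7
ROT      : -6 -3 7 -9

[-6, -3, 7, -9]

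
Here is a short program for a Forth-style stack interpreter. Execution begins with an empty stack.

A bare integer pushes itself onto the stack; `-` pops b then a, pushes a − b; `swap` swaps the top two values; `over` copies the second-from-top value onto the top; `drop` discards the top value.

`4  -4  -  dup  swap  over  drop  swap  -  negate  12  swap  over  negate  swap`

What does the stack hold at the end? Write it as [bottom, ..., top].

[12, -12, 0]

4      -> [4]
-4     -> [4, -4]
-      -> [8]
dup    -> [8, 8]
swap   -> [8, 8]
over   -> [8, 8, 8]
drop   -> [8, 8]
swap   -> [8, 8]
-      -> [0]
negate -> [0]
12     -> [0, 12]
swap   -> [12, 0]
over   -> [12, 0, 12]
negate -> [12, 0, -12]
swap   -> [12, -12, 0]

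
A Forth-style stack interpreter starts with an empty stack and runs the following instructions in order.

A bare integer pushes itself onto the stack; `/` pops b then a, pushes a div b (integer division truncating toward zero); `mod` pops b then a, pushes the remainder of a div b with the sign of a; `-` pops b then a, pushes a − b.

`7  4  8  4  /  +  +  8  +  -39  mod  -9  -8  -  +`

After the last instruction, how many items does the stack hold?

1

7    [7]
4    [7, 4]
8    [7, 4, 8]
4    [7, 4, 8, 4]
/    [7, 4, 2]
+    [7, 6]
+    [13]
8    [13, 8]
+    [21]
-39  [21, -39]
mod  [21]
-9   [21, -9]
-8   [21, -9, -8]
-    [21, -1]
+    [20]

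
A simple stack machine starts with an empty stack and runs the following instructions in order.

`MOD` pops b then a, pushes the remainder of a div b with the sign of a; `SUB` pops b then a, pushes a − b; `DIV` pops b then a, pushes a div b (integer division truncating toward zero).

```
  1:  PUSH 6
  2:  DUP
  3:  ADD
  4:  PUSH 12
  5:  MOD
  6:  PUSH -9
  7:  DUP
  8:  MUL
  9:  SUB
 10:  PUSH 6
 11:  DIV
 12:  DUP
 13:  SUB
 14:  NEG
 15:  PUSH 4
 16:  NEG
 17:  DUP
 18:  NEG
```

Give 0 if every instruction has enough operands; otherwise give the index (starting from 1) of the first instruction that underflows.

0

PUSH 6   6
DUP      6 6
ADD      12
PUSH 12  12 12
MOD      0
PUSH -9  0 -9
DUP      0 -9 -9
MUL      0 81
SUB      -81
PUSH 6   -81 6
DIV      -13
DUP      -13 -13
SUB      0
NEG      0
PUSH 4   0 4
NEG      0 -4
DUP      0 -4 -4
NEG      0 -4 4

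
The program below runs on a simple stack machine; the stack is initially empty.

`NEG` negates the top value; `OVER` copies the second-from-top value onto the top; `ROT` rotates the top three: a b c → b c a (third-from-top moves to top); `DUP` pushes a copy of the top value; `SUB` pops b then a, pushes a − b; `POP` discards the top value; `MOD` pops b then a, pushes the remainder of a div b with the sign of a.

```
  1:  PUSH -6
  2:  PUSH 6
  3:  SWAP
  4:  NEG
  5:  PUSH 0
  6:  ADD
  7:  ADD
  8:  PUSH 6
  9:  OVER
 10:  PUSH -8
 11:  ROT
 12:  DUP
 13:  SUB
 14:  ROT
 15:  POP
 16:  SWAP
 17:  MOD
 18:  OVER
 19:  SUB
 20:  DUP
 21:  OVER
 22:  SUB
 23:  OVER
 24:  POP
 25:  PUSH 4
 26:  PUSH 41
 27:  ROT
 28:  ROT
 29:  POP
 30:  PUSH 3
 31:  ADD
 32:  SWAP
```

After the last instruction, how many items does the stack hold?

PUSH -6 -> -6
PUSH 6  -> -6 6
SWAP    -> 6 -6
NEG     -> 6 6
PUSH 0  -> 6 6 0
ADD     -> 6 6
ADD     -> 12
PUSH 6  -> 12 6
OVER    -> 12 6 12
PUSH -8 -> 12 6 12 -8
ROT     -> 12 12 -8 6
DUP     -> 12 12 -8 6 6
SUB     -> 12 12 -8 0
ROT     -> 12 -8 0 12
POP     -> 12 -8 0
SWAP    -> 12 0 -8
MOD     -> 12 0
OVER    -> 12 0 12
SUB     -> 12 -12
DUP     -> 12 -12 -12
OVER    -> 12 -12 -12 -12
SUB     -> 12 -12 0
OVER    -> 12 -12 0 -12
POP     -> 12 -12 0
PUSH 4  -> 12 -12 0 4
PUSH 41 -> 12 -12 0 4 41
ROT     -> 12 -12 4 41 0
ROT     -> 12 -12 41 0 4
POP     -> 12 -12 41 0
PUSH 3  -> 12 -12 41 0 3
ADD     -> 12 -12 41 3
SWAP    -> 12 -12 3 41

4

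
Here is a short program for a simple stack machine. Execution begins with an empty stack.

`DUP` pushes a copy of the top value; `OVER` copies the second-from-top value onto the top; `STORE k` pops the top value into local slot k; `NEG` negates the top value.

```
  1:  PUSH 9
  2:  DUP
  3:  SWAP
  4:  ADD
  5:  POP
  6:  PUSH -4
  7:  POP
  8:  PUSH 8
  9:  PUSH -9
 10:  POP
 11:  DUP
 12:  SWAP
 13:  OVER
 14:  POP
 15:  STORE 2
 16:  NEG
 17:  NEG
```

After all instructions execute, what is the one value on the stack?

8

PUSH 9   9
DUP      9 9
SWAP     9 9
ADD      18
POP      (empty)
PUSH -4  -4
POP      (empty)
PUSH 8   8
PUSH -9  8 -9
POP      8
DUP      8 8
SWAP     8 8
OVER     8 8 8
POP      8 8
STORE 2  8
NEG      -8
NEG      8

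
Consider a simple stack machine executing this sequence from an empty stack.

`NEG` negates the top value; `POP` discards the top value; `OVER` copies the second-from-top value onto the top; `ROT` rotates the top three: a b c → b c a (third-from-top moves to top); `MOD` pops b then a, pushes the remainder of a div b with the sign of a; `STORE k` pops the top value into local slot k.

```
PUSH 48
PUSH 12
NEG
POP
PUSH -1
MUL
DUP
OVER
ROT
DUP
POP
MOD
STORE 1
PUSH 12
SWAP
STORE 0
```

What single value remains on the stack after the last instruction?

PUSH 48 : 48
PUSH 12 : 48 12
NEG     : 48 -12
POP     : 48
PUSH -1 : 48 -1
MUL     : -48
DUP     : -48 -48
OVER    : -48 -48 -48
ROT     : -48 -48 -48
DUP     : -48 -48 -48 -48
POP     : -48 -48 -48
MOD     : -48 0
STORE 1 : -48
PUSH 12 : -48 12
SWAP    : 12 -48
STORE 0 : 12

12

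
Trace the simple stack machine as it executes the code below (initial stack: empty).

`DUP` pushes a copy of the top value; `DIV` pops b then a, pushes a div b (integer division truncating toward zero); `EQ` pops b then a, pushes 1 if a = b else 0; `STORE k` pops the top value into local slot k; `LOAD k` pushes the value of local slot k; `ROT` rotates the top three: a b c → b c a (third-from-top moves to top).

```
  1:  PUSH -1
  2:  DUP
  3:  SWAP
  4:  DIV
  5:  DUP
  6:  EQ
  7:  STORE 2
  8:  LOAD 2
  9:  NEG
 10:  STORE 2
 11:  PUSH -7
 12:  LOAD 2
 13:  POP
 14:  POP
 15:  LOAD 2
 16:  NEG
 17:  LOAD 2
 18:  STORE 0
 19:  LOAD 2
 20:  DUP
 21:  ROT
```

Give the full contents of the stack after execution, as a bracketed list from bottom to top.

[-1, -1, 1]

PUSH -1 -> -1
DUP     -> -1 -1
SWAP    -> -1 -1
DIV     -> 1
DUP     -> 1 1
EQ      -> 1
STORE 2 -> (empty)
LOAD 2  -> 1
NEG     -> -1
STORE 2 -> (empty)
PUSH -7 -> -7
LOAD 2  -> -7 -1
POP     -> -7
POP     -> (empty)
LOAD 2  -> -1
NEG     -> 1
LOAD 2  -> 1 -1
STORE 0 -> 1
LOAD 2  -> 1 -1
DUP     -> 1 -1 -1
ROT     -> -1 -1 1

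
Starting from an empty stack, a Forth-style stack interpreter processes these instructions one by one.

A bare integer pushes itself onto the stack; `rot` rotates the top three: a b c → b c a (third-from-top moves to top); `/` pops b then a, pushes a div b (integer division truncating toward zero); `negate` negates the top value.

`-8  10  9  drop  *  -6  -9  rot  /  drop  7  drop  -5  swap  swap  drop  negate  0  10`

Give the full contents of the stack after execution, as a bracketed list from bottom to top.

[6, 0, 10]

-8     → [-8]
10     → [-8, 10]
9      → [-8, 10, 9]
drop   → [-8, 10]
*      → [-80]
-6     → [-80, -6]
-9     → [-80, -6, -9]
rot    → [-6, -9, -80]
/      → [-6, 0]
drop   → [-6]
7      → [-6, 7]
drop   → [-6]
-5     → [-6, -5]
swap   → [-5, -6]
swap   → [-6, -5]
drop   → [-6]
negate → [6]
0      → [6, 0]
10     → [6, 0, 10]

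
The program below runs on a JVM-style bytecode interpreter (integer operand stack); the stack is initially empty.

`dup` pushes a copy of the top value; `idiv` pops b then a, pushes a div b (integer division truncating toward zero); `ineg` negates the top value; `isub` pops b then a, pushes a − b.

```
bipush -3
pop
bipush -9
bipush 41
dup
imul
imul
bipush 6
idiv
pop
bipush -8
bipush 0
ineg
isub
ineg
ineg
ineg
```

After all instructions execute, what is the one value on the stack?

8

bipush -3  -3
pop        (empty)
bipush -9  -9
bipush 41  -9 41
dup        -9 41 41
imul       -9 1681
imul       -15129
bipush 6   -15129 6
idiv       -2521
pop        (empty)
bipush -8  -8
bipush 0   -8 0
ineg       -8 0
isub       -8
ineg       8
ineg       -8
ineg       8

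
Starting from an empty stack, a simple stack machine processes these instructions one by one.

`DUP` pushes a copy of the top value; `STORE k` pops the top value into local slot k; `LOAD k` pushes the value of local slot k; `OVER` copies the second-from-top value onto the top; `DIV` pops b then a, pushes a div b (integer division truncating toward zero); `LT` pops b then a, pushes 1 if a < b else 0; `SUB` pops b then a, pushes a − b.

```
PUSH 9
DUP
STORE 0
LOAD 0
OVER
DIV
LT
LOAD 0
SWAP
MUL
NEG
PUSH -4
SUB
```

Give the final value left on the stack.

4

PUSH 9  -> 9
DUP     -> 9 9
STORE 0 -> 9
LOAD 0  -> 9 9
OVER    -> 9 9 9
DIV     -> 9 1
LT      -> 0
LOAD 0  -> 0 9
SWAP    -> 9 0
MUL     -> 0
NEG     -> 0
PUSH -4 -> 0 -4
SUB     -> 4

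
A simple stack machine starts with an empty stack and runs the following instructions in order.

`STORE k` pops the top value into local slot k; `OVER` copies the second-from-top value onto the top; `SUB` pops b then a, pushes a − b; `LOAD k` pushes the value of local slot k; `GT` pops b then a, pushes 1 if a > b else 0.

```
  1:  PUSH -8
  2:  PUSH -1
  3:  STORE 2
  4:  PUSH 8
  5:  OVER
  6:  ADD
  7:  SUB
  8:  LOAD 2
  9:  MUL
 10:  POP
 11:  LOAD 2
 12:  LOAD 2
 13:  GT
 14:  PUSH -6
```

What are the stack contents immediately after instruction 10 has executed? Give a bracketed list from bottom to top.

PUSH -8 -> [-8]
PUSH -1 -> [-8, -1]
STORE 2 -> [-8]
PUSH 8  -> [-8, 8]
OVER    -> [-8, 8, -8]
ADD     -> [-8, 0]
SUB     -> [-8]
LOAD 2  -> [-8, -1]
MUL     -> [8]
POP     -> []

[]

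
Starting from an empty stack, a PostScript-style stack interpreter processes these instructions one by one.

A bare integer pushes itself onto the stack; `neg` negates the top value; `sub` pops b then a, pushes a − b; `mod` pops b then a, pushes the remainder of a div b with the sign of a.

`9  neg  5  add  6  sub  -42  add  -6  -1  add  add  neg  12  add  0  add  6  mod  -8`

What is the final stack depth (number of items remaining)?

2

9   → [9]
neg → [-9]
5   → [-9, 5]
add → [-4]
6   → [-4, 6]
sub → [-10]
-42 → [-10, -42]
add → [-52]
-6  → [-52, -6]
-1  → [-52, -6, -1]
add → [-52, -7]
add → [-59]
neg → [59]
12  → [59, 12]
add → [71]
0   → [71, 0]
add → [71]
6   → [71, 6]
mod → [5]
-8  → [5, -8]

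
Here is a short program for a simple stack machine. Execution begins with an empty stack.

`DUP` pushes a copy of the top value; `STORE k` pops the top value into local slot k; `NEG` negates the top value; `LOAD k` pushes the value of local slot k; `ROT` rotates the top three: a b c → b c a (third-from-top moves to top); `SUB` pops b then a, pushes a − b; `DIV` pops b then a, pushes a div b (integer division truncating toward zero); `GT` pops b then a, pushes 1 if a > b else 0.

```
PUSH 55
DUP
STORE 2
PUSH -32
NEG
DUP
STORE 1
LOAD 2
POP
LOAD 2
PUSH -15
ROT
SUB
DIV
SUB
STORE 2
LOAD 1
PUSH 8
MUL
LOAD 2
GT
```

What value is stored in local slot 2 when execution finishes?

PUSH 55  → [55]
DUP      → [55, 55]
STORE 2  → [55]
PUSH -32 → [55, -32]
NEG      → [55, 32]
DUP      → [55, 32, 32]
STORE 1  → [55, 32]
LOAD 2   → [55, 32, 55]
POP      → [55, 32]
LOAD 2   → [55, 32, 55]
PUSH -15 → [55, 32, 55, -15]
ROT      → [55, 55, -15, 32]
SUB      → [55, 55, -47]
DIV      → [55, -1]
SUB      → [56]
STORE 2  → []
LOAD 1   → [32]
PUSH 8   → [32, 8]
MUL      → [256]
LOAD 2   → [256, 56]
GT       → [1]

56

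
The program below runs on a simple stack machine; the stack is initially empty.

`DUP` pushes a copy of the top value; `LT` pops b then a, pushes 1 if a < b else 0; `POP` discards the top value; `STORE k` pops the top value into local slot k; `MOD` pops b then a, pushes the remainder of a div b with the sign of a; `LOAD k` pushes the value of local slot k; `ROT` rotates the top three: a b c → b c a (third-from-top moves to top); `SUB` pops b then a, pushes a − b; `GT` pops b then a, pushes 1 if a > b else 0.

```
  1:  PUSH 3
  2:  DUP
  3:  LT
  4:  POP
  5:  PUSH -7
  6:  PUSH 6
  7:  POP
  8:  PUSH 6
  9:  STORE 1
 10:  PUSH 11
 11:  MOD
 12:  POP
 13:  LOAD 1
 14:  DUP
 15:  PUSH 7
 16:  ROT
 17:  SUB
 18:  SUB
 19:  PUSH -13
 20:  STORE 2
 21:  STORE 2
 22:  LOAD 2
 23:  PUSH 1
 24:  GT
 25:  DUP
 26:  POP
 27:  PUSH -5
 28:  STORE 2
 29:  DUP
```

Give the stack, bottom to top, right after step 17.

PUSH 3   [3]
DUP      [3, 3]
LT       [0]
POP      []
PUSH -7  [-7]
PUSH 6   [-7, 6]
POP      [-7]
PUSH 6   [-7, 6]
STORE 1  [-7]
PUSH 11  [-7, 11]
MOD      [-7]
POP      []
LOAD 1   [6]
DUP      [6, 6]
PUSH 7   [6, 6, 7]
ROT      [6, 7, 6]
SUB      [6, 1]

[6, 1]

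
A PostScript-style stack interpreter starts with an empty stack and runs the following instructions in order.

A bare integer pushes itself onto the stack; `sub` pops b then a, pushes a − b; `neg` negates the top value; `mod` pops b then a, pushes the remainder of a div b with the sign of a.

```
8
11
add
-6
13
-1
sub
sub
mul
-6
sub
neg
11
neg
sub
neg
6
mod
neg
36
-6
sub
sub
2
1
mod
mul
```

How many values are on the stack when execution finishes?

8    8
11   8 11
add  19
-6   19 -6
13   19 -6 13
-1   19 -6 13 -1
sub  19 -6 14
sub  19 -20
mul  -380
-6   -380 -6
sub  -374
neg  374
11   374 11
neg  374 -11
sub  385
neg  -385
6    -385 6
mod  -1
neg  1
36   1 36
-6   1 36 -6
sub  1 42
sub  -41
2    -41 2
1    -41 2 1
mod  -41 0
mul  0

1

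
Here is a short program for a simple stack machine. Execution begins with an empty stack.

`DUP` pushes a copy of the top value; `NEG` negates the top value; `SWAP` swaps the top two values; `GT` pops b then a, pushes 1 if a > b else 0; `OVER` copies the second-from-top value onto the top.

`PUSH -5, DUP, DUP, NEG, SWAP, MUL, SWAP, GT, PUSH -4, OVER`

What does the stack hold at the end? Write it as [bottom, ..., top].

PUSH -5  [-5]
DUP      [-5, -5]
DUP      [-5, -5, -5]
NEG      [-5, -5, 5]
SWAP     [-5, 5, -5]
MUL      [-5, -25]
SWAP     [-25, -5]
GT       [0]
PUSH -4  [0, -4]
OVER     [0, -4, 0]

[0, -4, 0]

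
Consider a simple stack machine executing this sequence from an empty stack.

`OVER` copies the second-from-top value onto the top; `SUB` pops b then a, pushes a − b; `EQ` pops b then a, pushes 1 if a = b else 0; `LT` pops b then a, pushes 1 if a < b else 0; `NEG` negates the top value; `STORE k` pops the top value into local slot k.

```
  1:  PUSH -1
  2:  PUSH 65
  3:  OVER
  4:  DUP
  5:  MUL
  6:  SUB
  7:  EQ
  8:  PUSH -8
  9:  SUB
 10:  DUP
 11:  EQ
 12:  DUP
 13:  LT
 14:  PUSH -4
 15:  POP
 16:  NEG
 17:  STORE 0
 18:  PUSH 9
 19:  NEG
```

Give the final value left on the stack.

PUSH -1  [-1]
PUSH 65  [-1, 65]
OVER     [-1, 65, -1]
DUP      [-1, 65, -1, -1]
MUL      [-1, 65, 1]
SUB      [-1, 64]
EQ       [0]
PUSH -8  [0, -8]
SUB      [8]
DUP      [8, 8]
EQ       [1]
DUP      [1, 1]
LT       [0]
PUSH -4  [0, -4]
POP      [0]
NEG      [0]
STORE 0  []
PUSH 9   [9]
NEG      [-9]

-9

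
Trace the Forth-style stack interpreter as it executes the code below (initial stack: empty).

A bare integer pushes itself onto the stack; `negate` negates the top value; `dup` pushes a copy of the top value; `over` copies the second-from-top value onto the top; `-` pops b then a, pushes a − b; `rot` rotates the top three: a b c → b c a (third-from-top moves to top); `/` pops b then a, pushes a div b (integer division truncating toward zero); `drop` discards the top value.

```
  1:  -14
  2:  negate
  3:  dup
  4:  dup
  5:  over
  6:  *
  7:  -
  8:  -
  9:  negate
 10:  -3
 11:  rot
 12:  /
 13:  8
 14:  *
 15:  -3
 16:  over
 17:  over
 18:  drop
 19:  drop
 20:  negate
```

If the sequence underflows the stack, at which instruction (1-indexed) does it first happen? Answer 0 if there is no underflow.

11

-14     -14
negate  14
dup     14 14
dup     14 14 14
over    14 14 14 14
*       14 14 196
-       14 -182
-       196
negate  -196
-3      -196 -3
rot  — needs 3 operands, stack has 2 → underflow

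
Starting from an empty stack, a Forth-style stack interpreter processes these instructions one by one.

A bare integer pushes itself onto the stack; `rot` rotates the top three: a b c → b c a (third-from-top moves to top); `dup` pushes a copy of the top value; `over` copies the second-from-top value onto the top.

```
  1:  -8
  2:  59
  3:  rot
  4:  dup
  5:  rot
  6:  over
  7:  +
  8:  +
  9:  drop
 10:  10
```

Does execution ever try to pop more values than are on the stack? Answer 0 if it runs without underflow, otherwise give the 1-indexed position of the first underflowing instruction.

-8 → -8
59 → -8 59
rot  — needs 3 operands, stack has 2 → underflow

3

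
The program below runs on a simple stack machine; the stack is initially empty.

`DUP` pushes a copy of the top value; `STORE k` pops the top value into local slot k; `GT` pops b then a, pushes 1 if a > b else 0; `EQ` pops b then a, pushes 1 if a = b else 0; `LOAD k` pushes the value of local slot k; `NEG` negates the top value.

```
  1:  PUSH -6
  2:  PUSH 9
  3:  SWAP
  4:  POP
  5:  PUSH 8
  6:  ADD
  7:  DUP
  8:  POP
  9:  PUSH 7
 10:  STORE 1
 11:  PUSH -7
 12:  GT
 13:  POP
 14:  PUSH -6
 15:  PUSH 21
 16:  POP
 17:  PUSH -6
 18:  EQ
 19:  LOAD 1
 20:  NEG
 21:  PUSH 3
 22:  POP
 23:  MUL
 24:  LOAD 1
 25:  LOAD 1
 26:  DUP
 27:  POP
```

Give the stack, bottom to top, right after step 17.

PUSH -6  -6
PUSH 9   -6 9
SWAP     9 -6
POP      9
PUSH 8   9 8
ADD      17
DUP      17 17
POP      17
PUSH 7   17 7
STORE 1  17
PUSH -7  17 -7
GT       1
POP      (empty)
PUSH -6  -6
PUSH 21  -6 21
POP      -6
PUSH -6  -6 -6

[-6, -6]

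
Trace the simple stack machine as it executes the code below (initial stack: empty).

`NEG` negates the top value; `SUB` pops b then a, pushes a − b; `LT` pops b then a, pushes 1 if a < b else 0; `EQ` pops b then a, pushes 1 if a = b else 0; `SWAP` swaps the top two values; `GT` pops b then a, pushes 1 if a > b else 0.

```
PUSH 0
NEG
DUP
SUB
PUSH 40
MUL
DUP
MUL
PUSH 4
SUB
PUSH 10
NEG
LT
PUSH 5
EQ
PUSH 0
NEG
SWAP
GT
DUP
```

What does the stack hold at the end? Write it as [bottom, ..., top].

[0, 0]

PUSH 0  -> [0]
NEG     -> [0]
DUP     -> [0, 0]
SUB     -> [0]
PUSH 40 -> [0, 40]
MUL     -> [0]
DUP     -> [0, 0]
MUL     -> [0]
PUSH 4  -> [0, 4]
SUB     -> [-4]
PUSH 10 -> [-4, 10]
NEG     -> [-4, -10]
LT      -> [0]
PUSH 5  -> [0, 5]
EQ      -> [0]
PUSH 0  -> [0, 0]
NEG     -> [0, 0]
SWAP    -> [0, 0]
GT      -> [0]
DUP     -> [0, 0]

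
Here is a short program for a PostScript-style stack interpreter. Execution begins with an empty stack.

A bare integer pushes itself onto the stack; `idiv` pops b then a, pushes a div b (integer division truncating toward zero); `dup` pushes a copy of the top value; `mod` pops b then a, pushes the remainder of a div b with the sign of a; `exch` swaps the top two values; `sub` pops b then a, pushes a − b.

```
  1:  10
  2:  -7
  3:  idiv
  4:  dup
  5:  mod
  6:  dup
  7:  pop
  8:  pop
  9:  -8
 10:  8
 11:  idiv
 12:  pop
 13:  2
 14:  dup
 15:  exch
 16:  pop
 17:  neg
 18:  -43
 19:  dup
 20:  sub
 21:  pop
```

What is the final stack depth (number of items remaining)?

1

10   : [10]
-7   : [10, -7]
idiv : [-1]
dup  : [-1, -1]
mod  : [0]
dup  : [0, 0]
pop  : [0]
pop  : []
-8   : [-8]
8    : [-8, 8]
idiv : [-1]
pop  : []
2    : [2]
dup  : [2, 2]
exch : [2, 2]
pop  : [2]
neg  : [-2]
-43  : [-2, -43]
dup  : [-2, -43, -43]
sub  : [-2, 0]
pop  : [-2]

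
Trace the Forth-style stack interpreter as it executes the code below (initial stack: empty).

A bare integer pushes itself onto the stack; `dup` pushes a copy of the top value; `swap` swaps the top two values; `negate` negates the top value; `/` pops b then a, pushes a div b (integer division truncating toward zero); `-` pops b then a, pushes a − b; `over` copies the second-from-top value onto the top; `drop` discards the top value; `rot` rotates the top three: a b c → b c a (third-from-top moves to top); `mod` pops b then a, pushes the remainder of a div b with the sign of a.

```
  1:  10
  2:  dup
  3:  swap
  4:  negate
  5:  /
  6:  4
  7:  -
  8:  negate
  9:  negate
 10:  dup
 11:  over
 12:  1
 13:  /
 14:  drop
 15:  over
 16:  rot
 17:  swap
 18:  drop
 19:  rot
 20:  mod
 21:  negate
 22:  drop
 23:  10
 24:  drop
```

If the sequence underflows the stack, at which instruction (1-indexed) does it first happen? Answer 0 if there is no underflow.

10     -> 10
dup    -> 10 10
swap   -> 10 10
negate -> 10 -10
/      -> -1
4      -> -1 4
-      -> -5
negate -> 5
negate -> -5
dup    -> -5 -5
over   -> -5 -5 -5
1      -> -5 -5 -5 1
/      -> -5 -5 -5
drop   -> -5 -5
over   -> -5 -5 -5
rot    -> -5 -5 -5
swap   -> -5 -5 -5
drop   -> -5 -5
rot  — needs 3 operands, stack has 2 → underflow

19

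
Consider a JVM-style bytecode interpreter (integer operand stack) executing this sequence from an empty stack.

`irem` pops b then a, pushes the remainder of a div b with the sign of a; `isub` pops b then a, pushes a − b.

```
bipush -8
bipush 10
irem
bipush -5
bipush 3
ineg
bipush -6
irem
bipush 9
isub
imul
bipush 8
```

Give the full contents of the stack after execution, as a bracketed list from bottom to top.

[-8, 60, 8]

bipush -8 -> -8
bipush 10 -> -8 10
irem      -> -8
bipush -5 -> -8 -5
bipush 3  -> -8 -5 3
ineg      -> -8 -5 -3
bipush -6 -> -8 -5 -3 -6
irem      -> -8 -5 -3
bipush 9  -> -8 -5 -3 9
isub      -> -8 -5 -12
imul      -> -8 60
bipush 8  -> -8 60 8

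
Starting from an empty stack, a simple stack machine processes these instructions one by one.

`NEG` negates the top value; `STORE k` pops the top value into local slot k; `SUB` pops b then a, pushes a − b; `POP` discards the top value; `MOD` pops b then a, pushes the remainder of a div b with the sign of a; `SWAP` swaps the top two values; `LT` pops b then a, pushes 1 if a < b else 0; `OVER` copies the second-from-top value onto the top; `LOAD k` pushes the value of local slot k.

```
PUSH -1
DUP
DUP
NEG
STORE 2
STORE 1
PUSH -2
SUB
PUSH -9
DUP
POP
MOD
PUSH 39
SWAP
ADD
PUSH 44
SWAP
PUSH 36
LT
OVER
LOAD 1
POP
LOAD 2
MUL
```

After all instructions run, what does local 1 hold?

-1

PUSH -1  [-1]
DUP      [-1, -1]
DUP      [-1, -1, -1]
NEG      [-1, -1, 1]
STORE 2  [-1, -1]
STORE 1  [-1]
PUSH -2  [-1, -2]
SUB      [1]
PUSH -9  [1, -9]
DUP      [1, -9, -9]
POP      [1, -9]
MOD      [1]
PUSH 39  [1, 39]
SWAP     [39, 1]
ADD      [40]
PUSH 44  [40, 44]
SWAP     [44, 40]
PUSH 36  [44, 40, 36]
LT       [44, 0]
OVER     [44, 0, 44]
LOAD 1   [44, 0, 44, -1]
POP      [44, 0, 44]
LOAD 2   [44, 0, 44, 1]
MUL      [44, 0, 44]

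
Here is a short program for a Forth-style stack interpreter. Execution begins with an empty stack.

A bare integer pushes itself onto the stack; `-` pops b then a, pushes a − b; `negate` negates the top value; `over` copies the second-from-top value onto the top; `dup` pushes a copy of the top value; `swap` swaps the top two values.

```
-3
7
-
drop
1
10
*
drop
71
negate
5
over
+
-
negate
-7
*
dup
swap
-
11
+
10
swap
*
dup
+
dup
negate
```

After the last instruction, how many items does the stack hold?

-3      [-3]
7       [-3, 7]
-       [-10]
drop    []
1       [1]
10      [1, 10]
*       [10]
drop    []
71      [71]
negate  [-71]
5       [-71, 5]
over    [-71, 5, -71]
+       [-71, -66]
-       [-5]
negate  [5]
-7      [5, -7]
*       [-35]
dup     [-35, -35]
swap    [-35, -35]
-       [0]
11      [0, 11]
+       [11]
10      [11, 10]
swap    [10, 11]
*       [110]
dup     [110, 110]
+       [220]
dup     [220, 220]
negate  [220, -220]

2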